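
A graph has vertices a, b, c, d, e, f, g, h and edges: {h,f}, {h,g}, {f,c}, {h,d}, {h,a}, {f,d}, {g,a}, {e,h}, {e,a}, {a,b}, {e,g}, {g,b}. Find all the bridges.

The edges on the cycle h-f-d-h are not bridges since each lies on that cycle.
But removing c - f disconnects c from f — this is a bridge.

c-f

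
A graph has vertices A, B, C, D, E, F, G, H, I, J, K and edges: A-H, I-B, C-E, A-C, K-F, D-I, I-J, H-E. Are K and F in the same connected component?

Yes

From K we can reach F, K, which includes F.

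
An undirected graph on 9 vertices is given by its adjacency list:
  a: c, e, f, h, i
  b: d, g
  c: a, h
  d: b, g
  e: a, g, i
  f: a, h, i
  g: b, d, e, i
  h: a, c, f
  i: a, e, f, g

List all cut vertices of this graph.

g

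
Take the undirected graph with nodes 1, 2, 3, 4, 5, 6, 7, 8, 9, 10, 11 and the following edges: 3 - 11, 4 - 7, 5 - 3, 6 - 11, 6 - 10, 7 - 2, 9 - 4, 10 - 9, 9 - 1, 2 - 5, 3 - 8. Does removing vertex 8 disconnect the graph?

Deleting 8 leaves 1 component (was 1), so 8 is not a cut vertex.

No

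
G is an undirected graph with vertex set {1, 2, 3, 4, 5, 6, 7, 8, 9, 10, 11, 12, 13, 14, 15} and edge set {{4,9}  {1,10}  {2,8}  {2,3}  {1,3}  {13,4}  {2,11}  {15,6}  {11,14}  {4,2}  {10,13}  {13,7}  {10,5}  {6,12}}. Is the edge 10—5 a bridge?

Removing 10—5 leaves no path between 10 and 5: the component count goes from 2 to 3. So it is a bridge.

Yes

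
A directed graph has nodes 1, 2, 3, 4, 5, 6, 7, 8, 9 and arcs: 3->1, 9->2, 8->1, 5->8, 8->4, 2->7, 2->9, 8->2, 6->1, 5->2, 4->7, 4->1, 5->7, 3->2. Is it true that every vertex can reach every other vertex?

No

There is no directed path from 6 to 9, so the graph is not strongly connected.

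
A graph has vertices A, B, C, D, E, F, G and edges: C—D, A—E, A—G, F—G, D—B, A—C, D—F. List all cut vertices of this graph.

Removing A increases the component count from 1 to 2, so A is a cut vertex.
Removing D increases the component count from 1 to 2, so D is a cut vertex.
By contrast removing F leaves 1 component; it is not a cut vertex. No other vertex is a cut vertex either.

A, D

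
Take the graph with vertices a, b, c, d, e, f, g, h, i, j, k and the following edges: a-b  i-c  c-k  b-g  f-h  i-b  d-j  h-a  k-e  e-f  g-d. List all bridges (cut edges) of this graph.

b-g, d-g, d-j

The edges on the cycle i-c-k-e-f-h-a-b-i are not bridges since each lies on that cycle.
But removing g-d disconnects g from d; removing d-j disconnects d from j; removing g-b disconnects g from b — these are bridges.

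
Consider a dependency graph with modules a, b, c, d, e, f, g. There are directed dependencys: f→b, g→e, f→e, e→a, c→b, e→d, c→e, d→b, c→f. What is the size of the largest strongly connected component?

{d} is an SCC by itself.
{b} is an SCC by itself.
{g} is an SCC by itself.
{a} is an SCC by itself.
{f} is an SCC by itself.
(and 2 more singleton SCCs)
The largest has 1 vertex.

1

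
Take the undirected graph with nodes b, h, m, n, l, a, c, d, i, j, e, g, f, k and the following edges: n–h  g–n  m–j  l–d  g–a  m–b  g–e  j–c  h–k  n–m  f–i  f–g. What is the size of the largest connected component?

12

Starting from d we can reach d, l. That is one component of size 2.
Starting from a we can reach a, b, c, e, f, g, h, i, j, k, m, n. That is one component of size 12.
The largest has 12 vertices.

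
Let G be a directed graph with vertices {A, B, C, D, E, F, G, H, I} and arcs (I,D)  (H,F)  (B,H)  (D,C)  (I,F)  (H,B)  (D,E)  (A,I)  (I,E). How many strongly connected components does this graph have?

8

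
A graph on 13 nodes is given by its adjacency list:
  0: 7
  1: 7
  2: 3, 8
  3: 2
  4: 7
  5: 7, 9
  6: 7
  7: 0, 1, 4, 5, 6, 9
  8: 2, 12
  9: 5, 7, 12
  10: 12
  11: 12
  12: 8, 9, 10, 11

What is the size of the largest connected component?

Starting from 0 we can reach 0, 1, 2, 3, 4, 5, 6, 7, 8, 9, 10, 11, 12. That is one component of size 13.
The largest has 13 vertices.

13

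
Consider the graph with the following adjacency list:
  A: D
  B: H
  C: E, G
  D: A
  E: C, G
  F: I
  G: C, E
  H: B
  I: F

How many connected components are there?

Starting from A we can reach A, D. That is one component of size 2.
Starting from F we can reach F, I. That is one component of size 2.
Starting from B we can reach B, H. That is one component of size 2.
Starting from C we can reach C, E, G. That is one component of size 3.
Total: 4 components.

4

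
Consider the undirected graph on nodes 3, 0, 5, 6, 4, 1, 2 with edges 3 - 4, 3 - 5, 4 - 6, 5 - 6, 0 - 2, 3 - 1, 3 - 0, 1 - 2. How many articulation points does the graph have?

Removing 3 increases the component count from 1 to 2, so 3 is a cut vertex.
By contrast removing 5 leaves 1 component; it is not a cut vertex. No other vertex is a cut vertex either.

1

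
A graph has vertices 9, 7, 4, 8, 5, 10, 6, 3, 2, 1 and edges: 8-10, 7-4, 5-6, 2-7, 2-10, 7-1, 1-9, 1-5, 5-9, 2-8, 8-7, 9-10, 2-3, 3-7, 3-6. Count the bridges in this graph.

1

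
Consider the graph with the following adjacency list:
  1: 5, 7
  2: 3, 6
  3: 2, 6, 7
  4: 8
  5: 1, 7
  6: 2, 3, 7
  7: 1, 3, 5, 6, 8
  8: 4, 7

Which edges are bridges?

4-8, 7-8

The edges on the cycle 7-1-5-7 are not bridges since each lies on that cycle.
But removing 7-8 disconnects 7 from 8; removing 4-8 disconnects 4 from 8 — these are bridges.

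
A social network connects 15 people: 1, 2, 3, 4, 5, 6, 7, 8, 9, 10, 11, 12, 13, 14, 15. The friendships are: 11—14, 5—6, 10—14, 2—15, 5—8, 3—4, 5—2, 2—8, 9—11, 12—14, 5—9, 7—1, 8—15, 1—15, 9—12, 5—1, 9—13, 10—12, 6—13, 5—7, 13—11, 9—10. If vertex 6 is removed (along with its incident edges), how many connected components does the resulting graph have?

2

With 6 gone, the remaining components are: {3, 4}; {1, 2, 5, 7, 8, 9, 10, 11, 12, 13, 14, 15}.
That is 2 components.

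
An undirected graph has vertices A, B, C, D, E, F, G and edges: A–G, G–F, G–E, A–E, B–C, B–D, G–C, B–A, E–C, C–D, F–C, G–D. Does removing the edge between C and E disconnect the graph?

After removing C–E, the path C-G-E still connects them, so the edge is not a bridge.

No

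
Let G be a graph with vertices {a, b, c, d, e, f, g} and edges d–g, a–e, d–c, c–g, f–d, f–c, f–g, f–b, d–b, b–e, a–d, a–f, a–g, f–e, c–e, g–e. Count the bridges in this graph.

0

The edges on the cycle f-d-g-e-b-f are not bridges since each lies on that cycle.
Every edge lies on some cycle, so there are no bridges.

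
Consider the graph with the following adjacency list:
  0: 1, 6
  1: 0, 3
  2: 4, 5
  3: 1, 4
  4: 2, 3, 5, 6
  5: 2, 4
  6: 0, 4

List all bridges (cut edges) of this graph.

none

The edges on the cycle 4-2-5-4 are not bridges since each lies on that cycle.
Every edge lies on some cycle, so there are no bridges.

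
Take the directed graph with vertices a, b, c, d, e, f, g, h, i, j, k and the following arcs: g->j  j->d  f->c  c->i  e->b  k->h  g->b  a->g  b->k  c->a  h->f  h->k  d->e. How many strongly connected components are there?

{a, b, c, d, e, f, g, h, j, k} are all mutually reachable — one SCC of size 10.
{i} is an SCC by itself.
That gives 2 strongly connected components.

2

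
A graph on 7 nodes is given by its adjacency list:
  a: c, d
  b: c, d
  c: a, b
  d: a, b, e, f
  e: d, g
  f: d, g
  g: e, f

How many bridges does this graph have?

The edges on the cycle d-a-c-b-d are not bridges since each lies on that cycle.
Every edge lies on some cycle, so there are no bridges.

0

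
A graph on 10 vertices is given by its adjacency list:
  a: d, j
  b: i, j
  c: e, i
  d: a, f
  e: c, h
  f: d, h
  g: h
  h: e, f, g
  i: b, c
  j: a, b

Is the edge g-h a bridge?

Removing g-h leaves no path between g and h: the component count goes from 1 to 2. So it is a bridge.

Yes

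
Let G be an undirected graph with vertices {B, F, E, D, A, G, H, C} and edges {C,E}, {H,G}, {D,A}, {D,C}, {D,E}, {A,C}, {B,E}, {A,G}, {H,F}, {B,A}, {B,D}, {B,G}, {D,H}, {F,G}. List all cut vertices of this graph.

Removing A, for instance, still leaves 1 component. No single vertex removal increases the component count — the graph has no articulation points.

none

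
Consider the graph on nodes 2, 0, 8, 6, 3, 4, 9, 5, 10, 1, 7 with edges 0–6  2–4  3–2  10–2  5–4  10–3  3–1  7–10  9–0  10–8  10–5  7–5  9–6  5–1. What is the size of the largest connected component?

8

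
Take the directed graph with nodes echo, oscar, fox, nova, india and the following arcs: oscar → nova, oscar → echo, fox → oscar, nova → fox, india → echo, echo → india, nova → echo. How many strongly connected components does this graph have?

2

{fox, nova, oscar} are all mutually reachable — one SCC of size 3.
{echo, india} are all mutually reachable — one SCC of size 2.
That gives 2 strongly connected components.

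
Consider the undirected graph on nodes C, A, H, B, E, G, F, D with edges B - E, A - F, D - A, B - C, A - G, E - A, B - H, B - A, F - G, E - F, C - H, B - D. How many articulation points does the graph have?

Removing B increases the component count from 1 to 2, so B is a cut vertex.
By contrast removing C leaves 1 component; it is not a cut vertex. No other vertex is a cut vertex either.

1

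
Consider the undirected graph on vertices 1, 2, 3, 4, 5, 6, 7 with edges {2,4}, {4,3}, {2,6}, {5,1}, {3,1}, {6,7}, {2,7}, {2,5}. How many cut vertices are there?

1

Removing 2 increases the component count from 1 to 2, so 2 is a cut vertex.
By contrast removing 1 leaves 1 component; it is not a cut vertex. No other vertex is a cut vertex either.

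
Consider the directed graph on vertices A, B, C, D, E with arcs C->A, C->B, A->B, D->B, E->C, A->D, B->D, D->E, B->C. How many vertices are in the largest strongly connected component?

{A, B, C, D, E} are all mutually reachable — one SCC of size 5.
The largest has 5 vertices.

5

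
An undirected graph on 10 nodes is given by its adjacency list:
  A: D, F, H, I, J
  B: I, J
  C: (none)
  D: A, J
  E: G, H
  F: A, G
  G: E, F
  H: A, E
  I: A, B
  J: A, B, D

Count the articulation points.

1

Removing A increases the component count from 2 to 3, so A is a cut vertex.
By contrast removing F leaves 2 components; it is not a cut vertex. No other vertex is a cut vertex either.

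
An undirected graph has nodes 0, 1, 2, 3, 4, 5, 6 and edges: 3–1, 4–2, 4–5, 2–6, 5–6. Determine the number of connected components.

3

0 is isolated — a component by itself.
Starting from 1 we can reach 1, 3. That is one component of size 2.
Starting from 2 we can reach 2, 4, 5, 6. That is one component of size 4.
Total: 3 components.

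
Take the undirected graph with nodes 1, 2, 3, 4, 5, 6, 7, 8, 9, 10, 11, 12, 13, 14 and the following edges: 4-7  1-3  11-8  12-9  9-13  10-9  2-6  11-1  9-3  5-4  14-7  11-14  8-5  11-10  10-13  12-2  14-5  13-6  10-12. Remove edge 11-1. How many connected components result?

1

11 and 1 are still connected via 11-10-9-3-1, so the component count stays at 1.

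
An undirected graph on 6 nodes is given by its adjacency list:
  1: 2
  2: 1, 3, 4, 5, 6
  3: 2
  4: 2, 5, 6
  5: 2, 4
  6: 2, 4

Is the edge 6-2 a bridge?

After removing 6-2, the path 6-4-2 still connects them, so the edge is not a bridge.

No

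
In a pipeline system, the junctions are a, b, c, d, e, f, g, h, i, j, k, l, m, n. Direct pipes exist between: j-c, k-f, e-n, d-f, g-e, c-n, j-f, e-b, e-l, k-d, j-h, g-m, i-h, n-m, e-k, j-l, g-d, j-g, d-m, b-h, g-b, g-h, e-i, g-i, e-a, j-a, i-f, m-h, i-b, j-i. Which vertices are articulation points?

Removing h, for instance, still leaves 1 component. No single vertex removal increases the component count — the graph has no articulation points.

none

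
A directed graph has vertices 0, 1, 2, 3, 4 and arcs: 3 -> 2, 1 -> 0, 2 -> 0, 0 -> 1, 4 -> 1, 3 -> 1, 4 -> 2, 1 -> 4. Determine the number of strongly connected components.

2

{0, 1, 2, 4} are all mutually reachable — one SCC of size 4.
{3} is an SCC by itself.
That gives 2 strongly connected components.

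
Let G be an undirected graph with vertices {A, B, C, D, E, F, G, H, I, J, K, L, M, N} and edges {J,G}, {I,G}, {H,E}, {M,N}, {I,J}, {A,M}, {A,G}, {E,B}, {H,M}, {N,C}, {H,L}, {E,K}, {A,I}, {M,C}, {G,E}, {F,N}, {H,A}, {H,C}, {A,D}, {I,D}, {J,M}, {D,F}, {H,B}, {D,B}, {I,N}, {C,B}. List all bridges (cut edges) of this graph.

The edges on the cycle A-I-J-G-E-B-C-N-F-D-A are not bridges since each lies on that cycle.
But removing K - E disconnects K from E; removing L - H disconnects L from H — these are bridges.

E-K, H-L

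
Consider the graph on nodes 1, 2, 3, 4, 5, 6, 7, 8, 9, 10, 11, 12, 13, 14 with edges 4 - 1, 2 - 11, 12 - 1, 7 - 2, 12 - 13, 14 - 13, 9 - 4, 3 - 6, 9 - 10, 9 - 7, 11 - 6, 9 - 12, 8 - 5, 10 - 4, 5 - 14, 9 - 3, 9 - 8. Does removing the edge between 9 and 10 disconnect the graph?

No

After removing 9 - 10, the path 9-4-10 still connects them, so the edge is not a bridge.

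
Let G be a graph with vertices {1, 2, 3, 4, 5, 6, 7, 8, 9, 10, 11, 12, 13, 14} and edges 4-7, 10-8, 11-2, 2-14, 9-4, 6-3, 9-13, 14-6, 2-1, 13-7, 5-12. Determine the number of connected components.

Starting from 8 we can reach 8, 10. That is one component of size 2.
Starting from 5 we can reach 5, 12. That is one component of size 2.
Starting from 4 we can reach 4, 7, 9, 13. That is one component of size 4.
Starting from 1 we can reach 1, 2, 3, 6, 11, 14. That is one component of size 6.
Total: 4 components.

4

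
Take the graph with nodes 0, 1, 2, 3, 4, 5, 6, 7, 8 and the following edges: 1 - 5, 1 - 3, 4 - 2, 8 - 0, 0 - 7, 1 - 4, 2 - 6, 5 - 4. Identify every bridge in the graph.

The edges on the cycle 1-5-4-1 are not bridges since each lies on that cycle.
But removing 1 - 3 disconnects 1 from 3; removing 2 - 4 disconnects 2 from 4; removing 8 - 0 disconnects 8 from 0; removing 6 - 2 disconnects 6 from 2 — these are bridges.
In total 5 edges are bridges.

0-7, 0-8, 1-3, 2-4, 2-6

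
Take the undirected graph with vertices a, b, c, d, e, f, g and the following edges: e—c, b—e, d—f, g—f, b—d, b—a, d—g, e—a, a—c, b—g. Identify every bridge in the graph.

none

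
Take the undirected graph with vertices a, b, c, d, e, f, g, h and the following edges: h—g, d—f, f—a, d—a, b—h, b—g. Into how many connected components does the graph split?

4

e is isolated — a component by itself.
c is isolated — a component by itself.
Starting from b we can reach b, g, h. That is one component of size 3.
Starting from a we can reach a, d, f. That is one component of size 3.
Total: 4 components.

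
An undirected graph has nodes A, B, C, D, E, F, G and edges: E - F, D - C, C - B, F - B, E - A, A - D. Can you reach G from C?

The component containing C is {A, B, C, D, E, F}, and G is not in it.

No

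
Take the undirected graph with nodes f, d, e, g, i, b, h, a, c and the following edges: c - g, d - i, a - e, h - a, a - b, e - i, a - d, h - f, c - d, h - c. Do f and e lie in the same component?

From f we can reach a, b, c, d, e, f, g, h, i, which includes e.

Yes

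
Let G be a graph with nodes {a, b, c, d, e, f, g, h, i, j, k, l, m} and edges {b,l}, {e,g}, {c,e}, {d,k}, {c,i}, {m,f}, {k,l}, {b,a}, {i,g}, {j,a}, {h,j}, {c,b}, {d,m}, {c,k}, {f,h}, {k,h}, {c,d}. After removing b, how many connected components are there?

1

With b gone, the remaining components are: {a, c, d, e, f, g, h, i, j, k, l, m}.
That is 1 component.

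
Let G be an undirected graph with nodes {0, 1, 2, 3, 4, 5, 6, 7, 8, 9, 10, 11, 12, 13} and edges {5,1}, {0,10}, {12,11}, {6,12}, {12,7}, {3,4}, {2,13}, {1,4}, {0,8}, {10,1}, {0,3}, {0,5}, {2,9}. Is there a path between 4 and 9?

The component containing 4 is {0, 1, 3, 4, 5, 8, 10}, and 9 is not in it.

No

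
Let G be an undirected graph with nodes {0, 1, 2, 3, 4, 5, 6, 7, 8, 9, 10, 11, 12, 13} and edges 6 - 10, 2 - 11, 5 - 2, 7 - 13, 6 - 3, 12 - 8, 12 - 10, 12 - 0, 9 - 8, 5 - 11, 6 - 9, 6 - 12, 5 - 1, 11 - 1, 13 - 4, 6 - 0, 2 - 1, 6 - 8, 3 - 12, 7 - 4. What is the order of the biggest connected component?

Starting from 4 we can reach 4, 7, 13. That is one component of size 3.
Starting from 1 we can reach 1, 2, 5, 11. That is one component of size 4.
Starting from 0 we can reach 0, 3, 6, 8, 9, 10, 12. That is one component of size 7.
The largest has 7 vertices.

7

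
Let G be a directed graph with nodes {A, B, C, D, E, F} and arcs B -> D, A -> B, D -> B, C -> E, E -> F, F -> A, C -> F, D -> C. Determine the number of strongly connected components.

{A, B, C, D, E, F} are all mutually reachable — one SCC of size 6.
That gives 1 strongly connected component.

1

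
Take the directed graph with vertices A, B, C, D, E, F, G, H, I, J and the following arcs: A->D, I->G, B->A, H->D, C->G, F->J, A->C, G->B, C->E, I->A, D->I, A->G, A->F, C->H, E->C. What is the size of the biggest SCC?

{A, B, C, D, E, G, H, I} are all mutually reachable — one SCC of size 8.
{F} is an SCC by itself.
{J} is an SCC by itself.
The largest has 8 vertices.

8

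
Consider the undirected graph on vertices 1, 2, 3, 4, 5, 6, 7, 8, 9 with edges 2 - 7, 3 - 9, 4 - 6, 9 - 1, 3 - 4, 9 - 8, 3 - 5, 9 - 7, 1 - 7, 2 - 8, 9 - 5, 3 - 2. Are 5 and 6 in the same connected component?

Yes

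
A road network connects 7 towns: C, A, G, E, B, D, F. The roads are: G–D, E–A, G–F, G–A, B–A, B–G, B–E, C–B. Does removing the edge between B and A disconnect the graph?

After removing B–A, the path B-G-A still connects them, so the edge is not a bridge.

No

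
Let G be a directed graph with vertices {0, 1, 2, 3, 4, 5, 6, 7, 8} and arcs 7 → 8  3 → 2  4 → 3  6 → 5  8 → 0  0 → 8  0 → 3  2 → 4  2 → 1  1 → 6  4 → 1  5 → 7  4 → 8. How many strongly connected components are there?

1

{0, 1, 2, 3, 4, 5, 6, 7, 8} are all mutually reachable — one SCC of size 9.
That gives 1 strongly connected component.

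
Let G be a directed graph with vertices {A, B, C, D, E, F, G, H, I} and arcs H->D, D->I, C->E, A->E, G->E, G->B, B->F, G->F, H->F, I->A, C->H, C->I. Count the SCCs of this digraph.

9

{H} is an SCC by itself.
{A} is an SCC by itself.
{I} is an SCC by itself.
{D} is an SCC by itself.
{G} is an SCC by itself.
(and 4 more singleton SCCs)
That gives 9 strongly connected components.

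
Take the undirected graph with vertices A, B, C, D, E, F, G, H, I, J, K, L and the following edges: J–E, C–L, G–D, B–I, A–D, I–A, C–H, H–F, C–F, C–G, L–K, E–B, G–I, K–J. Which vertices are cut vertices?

C

Removing C increases the component count from 1 to 2, so C is a cut vertex.
By contrast removing A leaves 1 component; it is not a cut vertex. No other vertex is a cut vertex either.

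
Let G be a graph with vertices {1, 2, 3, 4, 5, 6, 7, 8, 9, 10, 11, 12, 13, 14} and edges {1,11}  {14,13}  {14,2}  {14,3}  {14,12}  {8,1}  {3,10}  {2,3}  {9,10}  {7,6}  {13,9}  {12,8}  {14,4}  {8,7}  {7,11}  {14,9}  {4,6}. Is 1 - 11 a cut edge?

After removing 1 - 11, the path 1-8-7-11 still connects them, so the edge is not a bridge.

No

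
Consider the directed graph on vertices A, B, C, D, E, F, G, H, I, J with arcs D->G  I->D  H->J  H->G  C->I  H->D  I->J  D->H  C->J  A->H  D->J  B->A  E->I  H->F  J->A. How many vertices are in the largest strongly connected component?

4

{A, D, H, J} are all mutually reachable — one SCC of size 4.
{G} is an SCC by itself.
{F} is an SCC by itself.
{I} is an SCC by itself.
{B} is an SCC by itself.
(and 2 more singleton SCCs)
The largest has 4 vertices.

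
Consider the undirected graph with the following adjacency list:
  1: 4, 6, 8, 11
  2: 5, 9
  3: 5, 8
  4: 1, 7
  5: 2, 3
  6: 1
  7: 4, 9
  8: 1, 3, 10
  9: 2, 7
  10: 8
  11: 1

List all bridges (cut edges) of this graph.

1-11, 1-6, 10-8

The edges on the cycle 2-5-3-8-1-4-7-9-2 are not bridges since each lies on that cycle.
But removing 11-1 disconnects 11 from 1; removing 10-8 disconnects 10 from 8; removing 6-1 disconnects 6 from 1 — these are bridges.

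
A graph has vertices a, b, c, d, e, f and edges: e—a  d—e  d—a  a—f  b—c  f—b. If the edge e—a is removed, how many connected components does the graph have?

1

e and a are still connected via e-d-a, so the component count stays at 1.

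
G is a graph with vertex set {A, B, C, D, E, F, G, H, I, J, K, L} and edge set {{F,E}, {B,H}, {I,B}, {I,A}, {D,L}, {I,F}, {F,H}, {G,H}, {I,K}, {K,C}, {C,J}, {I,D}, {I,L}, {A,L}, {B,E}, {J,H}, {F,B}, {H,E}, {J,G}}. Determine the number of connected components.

Starting from A we can reach A, B, C, D, E, F, G, H, I, J, K, L. That is one component of size 12.
Total: 1 component.

1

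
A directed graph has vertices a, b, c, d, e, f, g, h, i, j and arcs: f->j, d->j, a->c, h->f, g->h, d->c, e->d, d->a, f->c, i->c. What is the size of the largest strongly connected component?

{j} is an SCC by itself.
{h} is an SCC by itself.
{a} is an SCC by itself.
{d} is an SCC by itself.
{c} is an SCC by itself.
(and 5 more singleton SCCs)
The largest has 1 vertex.

1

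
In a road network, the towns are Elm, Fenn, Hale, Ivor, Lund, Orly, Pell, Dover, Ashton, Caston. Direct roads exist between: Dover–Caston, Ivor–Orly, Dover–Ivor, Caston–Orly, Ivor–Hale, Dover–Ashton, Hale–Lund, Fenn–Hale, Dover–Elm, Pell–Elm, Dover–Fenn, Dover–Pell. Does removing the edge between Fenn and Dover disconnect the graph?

After removing Fenn–Dover, the path Fenn-Hale-Ivor-Dover still connects them, so the edge is not a bridge.

No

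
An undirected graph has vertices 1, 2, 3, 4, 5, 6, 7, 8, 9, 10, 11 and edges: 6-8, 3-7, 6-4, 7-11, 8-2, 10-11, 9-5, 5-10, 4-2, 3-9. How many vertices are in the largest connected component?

1 is isolated — a component by itself.
Starting from 2 we can reach 2, 4, 6, 8. That is one component of size 4.
Starting from 3 we can reach 3, 5, 7, 9, 10, 11. That is one component of size 6.
The largest has 6 vertices.

6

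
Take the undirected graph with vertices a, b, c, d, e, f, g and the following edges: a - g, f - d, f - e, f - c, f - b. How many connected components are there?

2

Starting from a we can reach a, g. That is one component of size 2.
Starting from b we can reach b, c, d, e, f. That is one component of size 5.
Total: 2 components.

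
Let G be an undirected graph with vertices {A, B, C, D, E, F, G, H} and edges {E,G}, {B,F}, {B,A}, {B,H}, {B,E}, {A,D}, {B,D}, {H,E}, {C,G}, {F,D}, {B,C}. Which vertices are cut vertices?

B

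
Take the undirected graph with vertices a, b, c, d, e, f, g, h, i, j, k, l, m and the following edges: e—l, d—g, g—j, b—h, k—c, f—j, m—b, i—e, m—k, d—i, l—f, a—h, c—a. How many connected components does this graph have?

2

Starting from a we can reach a, b, c, h, k, m. That is one component of size 6.
Starting from d we can reach d, e, f, g, i, j, l. That is one component of size 7.
Total: 2 components.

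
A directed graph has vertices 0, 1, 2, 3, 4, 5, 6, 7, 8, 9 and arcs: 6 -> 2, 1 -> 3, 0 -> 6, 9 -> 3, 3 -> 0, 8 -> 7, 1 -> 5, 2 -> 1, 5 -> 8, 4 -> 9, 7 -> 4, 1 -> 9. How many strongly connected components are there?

1

{0, 1, 2, 3, 4, 5, 6, 7, 8, 9} are all mutually reachable — one SCC of size 10.
That gives 1 strongly connected component.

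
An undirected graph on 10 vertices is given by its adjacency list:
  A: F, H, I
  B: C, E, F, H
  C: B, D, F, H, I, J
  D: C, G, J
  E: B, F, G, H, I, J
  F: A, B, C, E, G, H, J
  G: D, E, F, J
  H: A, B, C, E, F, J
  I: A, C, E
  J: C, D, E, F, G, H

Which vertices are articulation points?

none

Removing I, for instance, still leaves 1 component. No single vertex removal increases the component count — the graph has no articulation points.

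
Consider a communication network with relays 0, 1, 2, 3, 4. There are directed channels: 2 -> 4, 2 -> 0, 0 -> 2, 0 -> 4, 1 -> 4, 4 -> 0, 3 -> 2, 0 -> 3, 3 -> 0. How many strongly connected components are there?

2

{0, 2, 3, 4} are all mutually reachable — one SCC of size 4.
{1} is an SCC by itself.
That gives 2 strongly connected components.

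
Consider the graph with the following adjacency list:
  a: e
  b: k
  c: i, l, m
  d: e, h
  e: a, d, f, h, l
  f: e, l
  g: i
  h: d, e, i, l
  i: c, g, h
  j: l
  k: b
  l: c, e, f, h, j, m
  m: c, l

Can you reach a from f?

Yes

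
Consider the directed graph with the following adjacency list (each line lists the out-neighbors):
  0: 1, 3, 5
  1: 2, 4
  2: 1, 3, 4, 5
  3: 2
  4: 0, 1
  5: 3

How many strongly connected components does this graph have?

{0, 1, 2, 3, 4, 5} are all mutually reachable — one SCC of size 6.
That gives 1 strongly connected component.

1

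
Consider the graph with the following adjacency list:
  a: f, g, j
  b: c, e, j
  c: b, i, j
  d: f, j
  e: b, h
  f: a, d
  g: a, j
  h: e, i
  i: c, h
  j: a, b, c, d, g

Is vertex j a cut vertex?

Yes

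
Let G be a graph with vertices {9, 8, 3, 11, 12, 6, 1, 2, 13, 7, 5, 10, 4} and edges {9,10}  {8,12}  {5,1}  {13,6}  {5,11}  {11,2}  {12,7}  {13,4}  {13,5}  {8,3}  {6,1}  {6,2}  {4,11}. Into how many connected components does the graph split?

Starting from 9 we can reach 9, 10. That is one component of size 2.
Starting from 3 we can reach 3, 7, 8, 12. That is one component of size 4.
Starting from 1 we can reach 1, 2, 4, 5, 6, 11, 13. That is one component of size 7.
Total: 3 components.

3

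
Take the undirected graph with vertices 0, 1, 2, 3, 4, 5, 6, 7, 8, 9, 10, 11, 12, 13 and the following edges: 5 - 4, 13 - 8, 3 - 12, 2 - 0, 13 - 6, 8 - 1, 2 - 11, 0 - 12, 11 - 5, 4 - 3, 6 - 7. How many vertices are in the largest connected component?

9 is isolated — a component by itself.
10 is isolated — a component by itself.
Starting from 1 we can reach 1, 6, 7, 8, 13. That is one component of size 5.
Starting from 0 we can reach 0, 2, 3, 4, 5, 11, 12. That is one component of size 7.
The largest has 7 vertices.

7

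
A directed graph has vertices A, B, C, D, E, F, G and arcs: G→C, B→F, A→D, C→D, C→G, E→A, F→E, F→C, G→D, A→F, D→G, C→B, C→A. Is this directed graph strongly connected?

Yes

From C we can reach every vertex (A, B, C, D, E, F, G), and every vertex can reach C (A, B, C, D, E, F, G). So the whole graph is one strongly connected component.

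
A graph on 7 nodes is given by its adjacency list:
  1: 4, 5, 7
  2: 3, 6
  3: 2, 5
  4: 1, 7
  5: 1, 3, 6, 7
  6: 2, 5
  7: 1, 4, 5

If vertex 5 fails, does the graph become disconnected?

Yes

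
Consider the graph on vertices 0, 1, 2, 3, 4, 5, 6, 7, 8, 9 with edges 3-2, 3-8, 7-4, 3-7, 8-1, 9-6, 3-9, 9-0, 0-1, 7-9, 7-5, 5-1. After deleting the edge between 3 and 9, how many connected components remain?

1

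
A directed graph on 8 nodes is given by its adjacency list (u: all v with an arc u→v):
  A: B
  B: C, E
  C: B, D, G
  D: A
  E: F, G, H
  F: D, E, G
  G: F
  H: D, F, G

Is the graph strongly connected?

From D we can reach every vertex (A, B, C, D, E, F, G, H), and every vertex can reach D (A, B, C, D, E, F, G, H). So the whole graph is one strongly connected component.

Yes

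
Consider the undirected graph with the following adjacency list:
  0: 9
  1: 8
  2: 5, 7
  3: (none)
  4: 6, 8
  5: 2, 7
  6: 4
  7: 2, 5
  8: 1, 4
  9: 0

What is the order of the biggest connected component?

4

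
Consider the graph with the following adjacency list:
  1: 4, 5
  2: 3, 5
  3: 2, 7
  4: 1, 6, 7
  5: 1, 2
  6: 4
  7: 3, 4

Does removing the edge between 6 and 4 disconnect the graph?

Yes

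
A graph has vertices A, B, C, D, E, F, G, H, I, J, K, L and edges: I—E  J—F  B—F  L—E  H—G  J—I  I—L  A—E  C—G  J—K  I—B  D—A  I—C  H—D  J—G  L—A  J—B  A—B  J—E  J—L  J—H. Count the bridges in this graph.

1

The edges on the cycle J-I-C-G-J are not bridges since each lies on that cycle.
But removing J—K disconnects J from K — this is a bridge.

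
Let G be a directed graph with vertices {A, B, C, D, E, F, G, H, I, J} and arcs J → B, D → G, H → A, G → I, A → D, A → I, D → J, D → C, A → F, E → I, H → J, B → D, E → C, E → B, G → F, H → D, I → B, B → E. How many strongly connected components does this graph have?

5

{B, D, E, G, I, J} are all mutually reachable — one SCC of size 6.
{H} is an SCC by itself.
{C} is an SCC by itself.
{A} is an SCC by itself.
{F} is an SCC by itself.
That gives 5 strongly connected components.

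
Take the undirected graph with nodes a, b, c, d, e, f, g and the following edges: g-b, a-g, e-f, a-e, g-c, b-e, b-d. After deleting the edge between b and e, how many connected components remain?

b and e are still connected via b-g-a-e, so the component count stays at 1.

1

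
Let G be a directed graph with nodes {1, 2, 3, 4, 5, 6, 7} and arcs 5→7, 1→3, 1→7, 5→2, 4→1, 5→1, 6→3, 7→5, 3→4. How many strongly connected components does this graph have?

3

{1, 3, 4, 5, 7} are all mutually reachable — one SCC of size 5.
{2} is an SCC by itself.
{6} is an SCC by itself.
That gives 3 strongly connected components.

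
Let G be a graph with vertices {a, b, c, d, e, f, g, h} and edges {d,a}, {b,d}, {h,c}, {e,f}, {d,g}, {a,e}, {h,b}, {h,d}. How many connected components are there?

1

Starting from a we can reach a, b, c, d, e, f, g, h. That is one component of size 8.
Total: 1 component.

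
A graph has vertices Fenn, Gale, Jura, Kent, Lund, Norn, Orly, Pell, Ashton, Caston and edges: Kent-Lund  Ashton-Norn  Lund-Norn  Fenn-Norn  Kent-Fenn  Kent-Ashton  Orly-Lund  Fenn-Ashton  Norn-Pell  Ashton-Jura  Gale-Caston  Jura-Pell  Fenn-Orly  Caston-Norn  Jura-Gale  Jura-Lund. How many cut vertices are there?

Removing Orly, for instance, still leaves 1 component. No single vertex removal increases the component count — the graph has no articulation points.

0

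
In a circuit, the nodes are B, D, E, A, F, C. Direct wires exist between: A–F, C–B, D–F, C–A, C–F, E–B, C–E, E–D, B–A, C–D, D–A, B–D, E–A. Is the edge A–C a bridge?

No

After removing A–C, the path A-E-C still connects them, so the edge is not a bridge.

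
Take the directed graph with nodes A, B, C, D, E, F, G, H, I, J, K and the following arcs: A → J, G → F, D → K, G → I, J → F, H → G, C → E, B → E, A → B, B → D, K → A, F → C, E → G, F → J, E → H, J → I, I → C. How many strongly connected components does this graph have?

2

{C, E, F, G, H, I, J} are all mutually reachable — one SCC of size 7.
{A, B, D, K} are all mutually reachable — one SCC of size 4.
That gives 2 strongly connected components.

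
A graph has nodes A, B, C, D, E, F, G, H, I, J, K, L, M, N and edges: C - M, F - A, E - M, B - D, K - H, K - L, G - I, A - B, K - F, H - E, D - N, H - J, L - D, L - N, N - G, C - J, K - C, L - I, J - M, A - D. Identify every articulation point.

Removing K increases the component count from 1 to 2, so K is a cut vertex.
By contrast removing C leaves 1 component; it is not a cut vertex. No other vertex is a cut vertex either.

K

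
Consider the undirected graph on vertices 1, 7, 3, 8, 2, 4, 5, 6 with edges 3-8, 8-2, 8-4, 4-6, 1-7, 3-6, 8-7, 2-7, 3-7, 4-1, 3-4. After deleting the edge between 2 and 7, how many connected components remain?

2 and 7 are still connected via 2-8-7, so the component count stays at 2.

2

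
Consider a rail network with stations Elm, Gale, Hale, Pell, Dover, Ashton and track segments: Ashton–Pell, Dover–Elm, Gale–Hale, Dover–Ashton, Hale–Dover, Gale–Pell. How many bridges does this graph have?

1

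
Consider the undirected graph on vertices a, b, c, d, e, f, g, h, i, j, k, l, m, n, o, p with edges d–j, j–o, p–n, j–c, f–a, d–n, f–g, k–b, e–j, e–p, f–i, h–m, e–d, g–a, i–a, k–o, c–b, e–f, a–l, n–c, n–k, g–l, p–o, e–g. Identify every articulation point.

e

Removing e increases the component count from 2 to 3, so e is a cut vertex.
By contrast removing l leaves 2 components; it is not a cut vertex. No other vertex is a cut vertex either.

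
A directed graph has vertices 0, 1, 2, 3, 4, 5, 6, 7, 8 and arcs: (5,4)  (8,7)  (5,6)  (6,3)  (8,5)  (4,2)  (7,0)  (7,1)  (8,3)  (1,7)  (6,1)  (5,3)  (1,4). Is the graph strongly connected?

There is no directed path from 2 to 4, so the graph is not strongly connected.

No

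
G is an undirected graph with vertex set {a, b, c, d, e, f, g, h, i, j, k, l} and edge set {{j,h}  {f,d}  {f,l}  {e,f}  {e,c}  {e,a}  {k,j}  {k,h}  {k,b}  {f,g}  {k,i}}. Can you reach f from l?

From l we can reach a, c, d, e, f, g, l, which includes f.

Yes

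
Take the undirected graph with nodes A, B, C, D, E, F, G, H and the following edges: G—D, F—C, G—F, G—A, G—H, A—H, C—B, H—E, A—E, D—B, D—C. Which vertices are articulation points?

Removing G increases the component count from 1 to 2, so G is a cut vertex.
By contrast removing A leaves 1 component; it is not a cut vertex. No other vertex is a cut vertex either.

G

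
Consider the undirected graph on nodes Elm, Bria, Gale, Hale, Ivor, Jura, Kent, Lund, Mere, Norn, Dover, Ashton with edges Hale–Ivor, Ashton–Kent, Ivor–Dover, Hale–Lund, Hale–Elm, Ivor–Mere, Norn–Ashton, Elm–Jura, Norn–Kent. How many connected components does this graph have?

4

Gale is isolated — a component by itself.
Bria is isolated — a component by itself.
Starting from Kent we can reach Kent, Norn, Ashton. That is one component of size 3.
Starting from Elm we can reach Elm, Hale, Ivor, Jura, Lund, Mere, Dover. That is one component of size 7.
Total: 4 components.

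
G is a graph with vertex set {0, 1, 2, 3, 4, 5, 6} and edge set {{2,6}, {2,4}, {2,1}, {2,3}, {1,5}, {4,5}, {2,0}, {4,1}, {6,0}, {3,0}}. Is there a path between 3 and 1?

Yes

From 3 we can reach 0, 1, 2, 3, 4, 5, 6, which includes 1.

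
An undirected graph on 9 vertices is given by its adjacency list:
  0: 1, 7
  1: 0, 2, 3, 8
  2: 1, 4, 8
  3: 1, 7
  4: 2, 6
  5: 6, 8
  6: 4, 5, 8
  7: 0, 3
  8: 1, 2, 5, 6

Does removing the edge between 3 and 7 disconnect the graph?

No

After removing 3-7, the path 3-1-0-7 still connects them, so the edge is not a bridge.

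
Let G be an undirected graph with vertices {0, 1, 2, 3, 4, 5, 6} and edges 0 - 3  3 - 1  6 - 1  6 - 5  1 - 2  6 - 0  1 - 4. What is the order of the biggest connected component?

7

Starting from 0 we can reach 0, 1, 2, 3, 4, 5, 6. That is one component of size 7.
The largest has 7 vertices.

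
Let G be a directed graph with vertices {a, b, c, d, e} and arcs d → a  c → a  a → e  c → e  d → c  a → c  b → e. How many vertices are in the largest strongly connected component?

2

{a, c} are all mutually reachable — one SCC of size 2.
{d} is an SCC by itself.
{b} is an SCC by itself.
{e} is an SCC by itself.
The largest has 2 vertices.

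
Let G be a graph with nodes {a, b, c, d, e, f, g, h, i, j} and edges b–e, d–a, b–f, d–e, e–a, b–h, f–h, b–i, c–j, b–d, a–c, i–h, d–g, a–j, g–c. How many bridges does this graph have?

0

The edges on the cycle b-i-h-b are not bridges since each lies on that cycle.
Every edge lies on some cycle, so there are no bridges.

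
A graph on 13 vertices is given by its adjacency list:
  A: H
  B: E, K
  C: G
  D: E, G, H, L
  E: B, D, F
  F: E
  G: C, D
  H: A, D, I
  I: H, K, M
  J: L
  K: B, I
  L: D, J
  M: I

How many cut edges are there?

7

The edges on the cycle I-K-B-E-D-H-I are not bridges since each lies on that cycle.
But removing L-J disconnects L from J; removing G-C disconnects G from C; removing F-E disconnects F from E; removing H-A disconnects H from A — these are bridges.
In total 7 edges are bridges.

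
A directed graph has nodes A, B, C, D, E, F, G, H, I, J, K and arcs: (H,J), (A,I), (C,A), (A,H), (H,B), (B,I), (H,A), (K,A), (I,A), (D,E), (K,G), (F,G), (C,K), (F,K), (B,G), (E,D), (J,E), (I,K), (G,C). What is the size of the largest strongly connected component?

7

{A, B, C, G, H, I, K} are all mutually reachable — one SCC of size 7.
{D, E} are all mutually reachable — one SCC of size 2.
{F} is an SCC by itself.
{J} is an SCC by itself.
The largest has 7 vertices.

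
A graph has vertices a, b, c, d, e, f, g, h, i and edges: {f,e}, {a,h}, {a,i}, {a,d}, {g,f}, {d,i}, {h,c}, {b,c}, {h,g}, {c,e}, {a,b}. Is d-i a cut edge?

After removing d-i, the path d-a-i still connects them, so the edge is not a bridge.

No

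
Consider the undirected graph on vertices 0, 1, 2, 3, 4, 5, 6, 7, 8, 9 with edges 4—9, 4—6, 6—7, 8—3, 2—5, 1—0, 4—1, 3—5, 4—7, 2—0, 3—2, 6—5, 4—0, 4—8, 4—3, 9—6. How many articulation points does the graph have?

0

Removing 6, for instance, still leaves 1 component. No single vertex removal increases the component count — the graph has no articulation points.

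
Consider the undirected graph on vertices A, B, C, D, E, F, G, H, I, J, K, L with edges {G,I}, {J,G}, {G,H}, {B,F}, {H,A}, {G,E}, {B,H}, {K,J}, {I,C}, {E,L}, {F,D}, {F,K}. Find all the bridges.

The edges on the cycle B-F-K-J-G-H-B are not bridges since each lies on that cycle.
But removing L-E disconnects L from E; removing G-E disconnects G from E; removing A-H disconnects A from H; removing C-I disconnects C from I — these are bridges.
In total 6 edges are bridges.

A-H, C-I, D-F, E-G, E-L, G-I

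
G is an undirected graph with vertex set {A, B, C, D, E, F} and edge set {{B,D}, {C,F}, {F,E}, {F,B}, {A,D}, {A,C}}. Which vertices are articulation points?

F

Removing F increases the component count from 1 to 2, so F is a cut vertex.
By contrast removing A leaves 1 component; it is not a cut vertex. No other vertex is a cut vertex either.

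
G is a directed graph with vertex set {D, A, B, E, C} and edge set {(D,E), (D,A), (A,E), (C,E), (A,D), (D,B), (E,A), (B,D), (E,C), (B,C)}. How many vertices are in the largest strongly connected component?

5

{A, B, C, D, E} are all mutually reachable — one SCC of size 5.
The largest has 5 vertices.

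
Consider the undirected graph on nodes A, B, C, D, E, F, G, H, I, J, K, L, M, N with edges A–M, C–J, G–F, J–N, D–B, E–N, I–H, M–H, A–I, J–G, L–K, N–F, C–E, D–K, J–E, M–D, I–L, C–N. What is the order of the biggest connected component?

8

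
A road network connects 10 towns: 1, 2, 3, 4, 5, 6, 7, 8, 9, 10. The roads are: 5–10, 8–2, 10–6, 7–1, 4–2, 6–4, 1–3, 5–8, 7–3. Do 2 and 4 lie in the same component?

From 2 we can reach 2, 4, 5, 6, 8, 10, which includes 4.

Yes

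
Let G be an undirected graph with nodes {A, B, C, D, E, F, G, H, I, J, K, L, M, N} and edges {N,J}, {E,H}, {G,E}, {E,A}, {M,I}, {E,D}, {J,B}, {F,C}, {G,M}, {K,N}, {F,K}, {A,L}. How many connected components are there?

Starting from B we can reach B, C, F, J, K, N. That is one component of size 6.
Starting from A we can reach A, D, E, G, H, I, L, M. That is one component of size 8.
Total: 2 components.

2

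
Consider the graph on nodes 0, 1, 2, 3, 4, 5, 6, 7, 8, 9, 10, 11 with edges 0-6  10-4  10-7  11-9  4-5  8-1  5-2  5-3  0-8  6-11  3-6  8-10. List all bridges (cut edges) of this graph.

1-8, 10-7, 11-6, 11-9, 2-5

The edges on the cycle 0-8-10-4-5-3-6-0 are not bridges since each lies on that cycle.
But removing 2-5 disconnects 2 from 5; removing 7-10 disconnects 7 from 10; removing 8-1 disconnects 8 from 1; removing 6-11 disconnects 6 from 11 — these are bridges.
In total 5 edges are bridges.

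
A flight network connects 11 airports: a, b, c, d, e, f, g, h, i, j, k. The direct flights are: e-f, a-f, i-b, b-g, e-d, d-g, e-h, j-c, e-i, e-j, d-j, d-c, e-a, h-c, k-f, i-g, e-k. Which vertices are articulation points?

e

Removing e increases the component count from 1 to 2, so e is a cut vertex.
By contrast removing f leaves 1 component; it is not a cut vertex. No other vertex is a cut vertex either.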